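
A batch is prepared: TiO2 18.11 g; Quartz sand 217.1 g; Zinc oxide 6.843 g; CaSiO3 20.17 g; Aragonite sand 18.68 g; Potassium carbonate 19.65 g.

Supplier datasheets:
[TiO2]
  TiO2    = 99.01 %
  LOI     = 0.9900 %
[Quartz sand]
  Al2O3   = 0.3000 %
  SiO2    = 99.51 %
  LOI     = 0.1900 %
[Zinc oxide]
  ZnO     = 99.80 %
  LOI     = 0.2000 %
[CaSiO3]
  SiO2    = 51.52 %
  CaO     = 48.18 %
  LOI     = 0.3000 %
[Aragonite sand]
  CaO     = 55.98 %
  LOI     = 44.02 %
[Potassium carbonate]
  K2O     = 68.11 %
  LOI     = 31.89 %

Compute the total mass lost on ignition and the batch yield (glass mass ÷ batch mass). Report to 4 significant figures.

All internal work runs at exact precision throughout — mid-chain values are printed (rounded to 4 significant digits) in the working — a single rounding completes each reported figure; all derived quantities (net glass mass, totals, ignition loss, the six compositions, the yield) are carried in full precision from the batch weights per 285.4 g of glass as given in the problem or the answer.
Per-material ignition loss:
  TiO2: 18.11 × 0.009900 = 0.1793 g
  Quartz sand: 217.1 × 0.001900 = 0.4125 g
  Zinc oxide: 6.843 × 0.002000 = 0.01369 g
  CaSiO3: 20.17 × 0.003000 = 0.06051 g
  Aragonite sand: 18.68 × 0.4402 = 8.223 g
  Potassium carbonate: 19.65 × 0.3189 = 6.266 g
Total LOI = 15.16 g
Glass = batch − LOI = 300.6 − 15.16 = 285.4 g

LOI loss = 15.16 g; glass = 285.4 g; yield = 94.96%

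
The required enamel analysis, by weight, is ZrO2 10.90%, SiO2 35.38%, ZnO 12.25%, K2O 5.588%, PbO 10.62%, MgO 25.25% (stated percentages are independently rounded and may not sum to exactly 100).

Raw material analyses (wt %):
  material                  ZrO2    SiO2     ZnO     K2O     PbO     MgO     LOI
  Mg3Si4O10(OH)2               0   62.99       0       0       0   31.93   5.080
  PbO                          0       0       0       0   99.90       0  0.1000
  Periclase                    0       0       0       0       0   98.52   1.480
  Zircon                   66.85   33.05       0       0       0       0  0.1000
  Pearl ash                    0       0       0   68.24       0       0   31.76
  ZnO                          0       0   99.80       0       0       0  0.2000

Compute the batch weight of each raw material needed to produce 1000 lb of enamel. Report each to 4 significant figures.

Batch per 1000 lb enamel:
  Mg3Si4O10(OH)2: 476.1 lb
  PbO: 106.3 lb
  Periclase: 102.0 lb
  Zircon: 163.1 lb
  Pearl ash: 81.89 lb
  ZnO: 122.7 lb
Total batch = 1052 lb; LOI loss = 52.22 lb; yield = 95.04%

All internal work maintains full precision in all steps; intermediates are printed, rounded to four significant digits, when written out — exactly one rounding is applied to every reported figure; the derived quantities (six oxide percentages, net glass mass, the totals, LOI, the yield) are recomputed from the batch weights on 1000 lb of glass at full precision, as written in problem or answer.
Oxide-by-oxide targets in 1000 lb enamel:
  ZrO2: 10.90% × 1000 = 109.0 lb
  SiO2: 35.38% × 1000 = 353.8 lb
  ZnO: 12.25% × 1000 = 122.5 lb
  K2O: 5.588% × 1000 = 55.88 lb
  PbO: 10.62% × 1000 = 106.2 lb
  MgO: 25.25% × 1000 = 252.5 lb
Oxide-by-oxide audit with the batch weights as given, relative to the basis at hand (summed amounts equal target values up to rounding of the answer):
  ZrO2: 163.1·0.6685 = 109.0 lb (target 109.0 lb)
  SiO2: 476.1·0.6299 + 163.1·0.3305 = 353.8 lb (target 353.8 lb)
  ZnO: 122.7·0.9980 = 122.5 lb (target 122.5 lb)
  K2O: 81.89·0.6824 = 55.88 lb (target 55.88 lb)
  PbO: 106.3·0.9990 = 106.2 lb (target 106.2 lb)
  MgO: 476.1·0.3193 + 102.0·0.9852 = 252.5 lb (target 252.5 lb)
Glass mass check: batch total minus LOI = 999.9 lb (the Σ of target masses is 999.9 lb; against the stated basis, 1000 lb — rounding explains the deltas).
Adding the batch up: Σ batch = 1052 lb; loss to ignition Σ batch·LOI = 52.22 lb; glass ÷ batch gives a yield of 95.04%.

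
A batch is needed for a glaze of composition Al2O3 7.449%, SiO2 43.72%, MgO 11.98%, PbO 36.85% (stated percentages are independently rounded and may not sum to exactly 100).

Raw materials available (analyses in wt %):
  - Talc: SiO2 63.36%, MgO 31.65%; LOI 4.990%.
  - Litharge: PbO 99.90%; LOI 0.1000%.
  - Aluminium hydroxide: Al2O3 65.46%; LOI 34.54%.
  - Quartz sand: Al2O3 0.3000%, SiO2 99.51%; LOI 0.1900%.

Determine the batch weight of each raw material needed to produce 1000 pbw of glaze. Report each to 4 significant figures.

Batch per 1000 pbw glaze:
  Talc: 378.5 pbw
  Litharge: 368.9 pbw
  Aluminium hydroxide: 112.9 pbw
  Quartz sand: 198.3 pbw
Total batch = 1059 pbw; LOI loss = 58.63 pbw; yield = 94.46%

The intermediate values appear (rounded to four significant digits) alongside each step; all arithmetic holds full float precision through the solve; every reported value is rounded just once. All derived quantities (yield, the four compositions, totals, ignition loss, glass mass) are recomputed using the weight values on 1000 pbw of glass in full precision, exactly as shown in problem or answer.
Per-oxide target masses for 1000 pbw glaze:
  Al2O3: 7.449% × 1000 = 74.49 pbw
  SiO2: 43.72% × 1000 = 437.2 pbw
  MgO: 11.98% × 1000 = 119.8 pbw
  PbO: 36.85% × 1000 = 368.5 pbw
Per-oxide balance check using the reported weights, for the quoted basis mass (target by target, the sums agree within answer rounding):
  Al2O3: 112.9·0.6546 + 198.3·0.003000 = 74.50 pbw (target 74.49 pbw)
  SiO2: 378.5·0.6336 + 198.3·0.9951 = 437.1 pbw (target 437.2 pbw)
  MgO: 378.5·0.3165 = 119.8 pbw (target 119.8 pbw)
  PbO: 368.9·0.9990 = 368.5 pbw (target 368.5 pbw)
Glass mass check: Σ batch − LOI loss = 1000 pbw (per-oxide target masses sum to 1000 pbw; stated basis 1000 pbw — a pure rounding effect).
Batch total: Σ batch = 1059 pbw; LOI loss = Σ batch·LOI = 58.63 pbw; the yield ratio, glass ÷ batch: 94.46%.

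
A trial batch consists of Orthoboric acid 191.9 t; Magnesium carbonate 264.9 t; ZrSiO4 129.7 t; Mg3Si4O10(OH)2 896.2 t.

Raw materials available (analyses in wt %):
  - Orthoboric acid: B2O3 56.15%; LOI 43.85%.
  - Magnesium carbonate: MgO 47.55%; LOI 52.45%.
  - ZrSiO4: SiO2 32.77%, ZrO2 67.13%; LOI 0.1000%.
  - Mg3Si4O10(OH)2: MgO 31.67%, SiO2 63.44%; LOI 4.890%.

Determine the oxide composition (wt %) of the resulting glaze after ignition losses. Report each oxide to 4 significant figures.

Glass mass = 1216 t (batch 1483 − LOI 267.0).
Composition: MgO 33.71%, B2O3 8.864%, SiO2 50.27%, ZrO2 7.162%

The whole derivation runs at full float precision from start to finish; values along the way appear rounded to four significant figures as written; each reported figure takes exactly one rounding. Derived quantities are recomputed at full float precision (the totals, the four compositions, glass mass, the yield, ignition loss) from the weighed amounts per 1216 t of glass as they appear in the problem or answer text.
Oxide-by-oxide delivered mass:
  MgO: 264.9·0.4755 + 896.2·0.3167 = 409.8 t
  B2O3: 191.9·0.5615 = 107.8 t
  SiO2: 129.7·0.3277 + 896.2·0.6344 = 611.1 t
  ZrO2: 129.7·0.6713 = 87.07 t
LOI: 191.9·0.4385 + 264.9·0.5245 + 129.7·0.001000 + 896.2·0.04890 = 267.0 t
batch − LOI leaves glass = 1483 − 267.0 = 1216 t (equal to the oxide-mass sum)
wt % = oxide mass / glass mass × 100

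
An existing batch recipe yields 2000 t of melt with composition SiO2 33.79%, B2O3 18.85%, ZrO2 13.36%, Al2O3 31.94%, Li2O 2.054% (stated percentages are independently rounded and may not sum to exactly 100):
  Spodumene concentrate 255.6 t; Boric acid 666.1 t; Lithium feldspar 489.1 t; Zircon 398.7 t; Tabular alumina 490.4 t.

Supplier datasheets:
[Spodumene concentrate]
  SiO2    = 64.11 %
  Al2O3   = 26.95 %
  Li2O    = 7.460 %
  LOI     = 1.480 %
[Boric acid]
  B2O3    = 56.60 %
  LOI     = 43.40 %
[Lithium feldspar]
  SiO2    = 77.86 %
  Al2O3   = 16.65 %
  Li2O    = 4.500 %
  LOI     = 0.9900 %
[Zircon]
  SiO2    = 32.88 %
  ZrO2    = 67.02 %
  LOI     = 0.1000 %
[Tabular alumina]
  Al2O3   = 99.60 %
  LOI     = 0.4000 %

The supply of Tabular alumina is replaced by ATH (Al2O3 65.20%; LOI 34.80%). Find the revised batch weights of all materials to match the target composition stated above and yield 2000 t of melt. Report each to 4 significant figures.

Revised batch per 2000 t melt:
  Spodumene concentrate: 255.6 t
  Boric acid: 666.1 t
  Lithium feldspar: 489.1 t
  Zircon: 398.7 t
  ATH: 749.2 t
Total batch = 2559 t; LOI loss = 558.8 t

Rounding to four significant figures governs each mid-chain value as printed; every computation maintains exact precision all the way through — each reported result sees exactly one rounding. The derived quantities, including the five compositions, yield, glass mass, ignition loss, the totals, are rebuilt starting from the weights on 2000 t of glass in full precision precisely as stated by the problem or the answer.
Oxide-by-oxide targets in 2000 t melt:
  SiO2: 33.79% × 2000 = 675.8 t
  B2O3: 18.85% × 2000 = 377.0 t
  ZrO2: 13.36% × 2000 = 267.2 t
  Al2O3: 31.94% × 2000 = 638.8 t
  Li2O: 2.054% × 2000 = 41.08 t
Checking each oxide sum using the reported weights, for the quoted basis mass (summed amounts equal target values modulo rounding of the values):
  SiO2: 255.6·0.6411 + 489.1·0.7786 + 398.7·0.3288 = 675.8 t (target 675.8 t)
  B2O3: 666.1·0.5660 = 377.0 t (target 377.0 t)
  ZrO2: 398.7·0.6702 = 267.2 t (target 267.2 t)
  Al2O3: 255.6·0.2695 + 489.1·0.1665 + 749.2·0.6520 = 638.8 t (target 638.8 t)
  Li2O: 255.6·0.07460 + 489.1·0.04500 = 41.08 t (target 41.08 t)
Mass balance on the glass: batch total minus LOI = 2000 t (targets for the oxides total 2000 t; stated basis 2000 t — deltas are rounding alone).
Total batch = Σ batch = 2559 t; Σ batch·LOI gives LOI loss = 558.8 t; the yield ratio, glass ÷ batch: 78.16%.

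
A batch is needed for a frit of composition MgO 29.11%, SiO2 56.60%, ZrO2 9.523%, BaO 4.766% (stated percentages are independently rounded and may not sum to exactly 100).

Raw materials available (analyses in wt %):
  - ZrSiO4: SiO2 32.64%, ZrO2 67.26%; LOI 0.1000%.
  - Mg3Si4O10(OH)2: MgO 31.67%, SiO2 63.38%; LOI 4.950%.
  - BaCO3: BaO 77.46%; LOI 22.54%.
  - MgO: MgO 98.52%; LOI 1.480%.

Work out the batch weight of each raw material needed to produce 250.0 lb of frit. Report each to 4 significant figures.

Batch per 250.0 lb frit:
  ZrSiO4: 35.40 lb
  Mg3Si4O10(OH)2: 205.0 lb
  BaCO3: 15.38 lb
  MgO: 7.960 lb
Total batch = 263.7 lb; LOI loss = 13.77 lb; yield = 94.78%

The intermediate values are shown, rounded to 4 significant digits, as written; the working math holds full float precision from start to finish. A single rounding produces every reported figure. The derived quantities, including yield, four oxide percentages, net glass mass, LOI, the totals, are re-derived using the weight values per 250.0 lb of glass at exact precision, as given in problem or answer.
Per-oxide target masses for 250.0 lb frit:
  MgO: 29.11% × 250.0 = 72.78 lb
  SiO2: 56.60% × 250.0 = 141.5 lb
  ZrO2: 9.523% × 250.0 = 23.81 lb
  BaO: 4.766% × 250.0 = 11.92 lb
Checking each oxide sum applying the batch weights above, under the basis named above (each sum matches its target mass modulo rounding of the values):
  MgO: 205.0·0.3167 + 7.960·0.9852 = 72.77 lb (target 72.78 lb)
  SiO2: 35.40·0.3264 + 205.0·0.6338 = 141.5 lb (target 141.5 lb)
  ZrO2: 35.40·0.6726 = 23.81 lb (target 23.81 lb)
  BaO: 15.38·0.7746 = 11.91 lb (target 11.92 lb)
The glass-mass cross-check: batch total minus LOI = 250.0 lb (targets for the oxides total 250.0 lb; against the stated basis, 250.0 lb — differing by rounding only).
Batch total: Σ batch = 263.7 lb; LOI loss = Σ batch·LOI = 13.77 lb; as yield: glass ÷ batch → 94.78%.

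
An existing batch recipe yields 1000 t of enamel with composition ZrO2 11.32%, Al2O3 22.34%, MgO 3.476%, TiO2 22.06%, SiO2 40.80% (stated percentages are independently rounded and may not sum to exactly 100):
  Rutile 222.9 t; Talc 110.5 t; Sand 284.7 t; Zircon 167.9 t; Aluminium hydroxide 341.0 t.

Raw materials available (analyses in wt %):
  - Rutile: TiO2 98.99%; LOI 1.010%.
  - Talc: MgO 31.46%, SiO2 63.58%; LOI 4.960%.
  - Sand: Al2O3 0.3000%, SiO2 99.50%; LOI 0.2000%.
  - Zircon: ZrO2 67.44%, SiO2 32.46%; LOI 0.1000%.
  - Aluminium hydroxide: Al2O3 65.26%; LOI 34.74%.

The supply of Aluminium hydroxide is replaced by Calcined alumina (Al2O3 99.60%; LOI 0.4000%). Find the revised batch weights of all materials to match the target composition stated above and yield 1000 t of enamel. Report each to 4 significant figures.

Revised batch per 1000 t enamel:
  Rutile: 222.9 t
  Talc: 110.5 t
  Sand: 284.7 t
  Zircon: 167.9 t
  Calcined alumina: 223.4 t
Total batch = 1009 t; LOI loss = 9.363 t

Each numeric step holds exact precision through every step; values along the way are printed rounded to four significant figures between the steps. Each reported figure receives exactly one rounding — all derived quantities (glass mass, the yield, ignition loss, the totals, the five compositions) are computed in full float precision from the batch weights at 1000 t of glass precisely as stated by the question or the answer.
The oxide mass targets at 1000 t enamel:
  ZrO2: 11.32% × 1000 = 113.2 t
  Al2O3: 22.34% × 1000 = 223.4 t
  MgO: 3.476% × 1000 = 34.76 t
  TiO2: 22.06% × 1000 = 220.6 t
  SiO2: 40.80% × 1000 = 408.0 t
Sums-versus-targets review applying the batch weights above, versus the basis set out (every target is met by its sum exact up to rounding of places):
  ZrO2: 167.9·0.6744 = 113.2 t (target 113.2 t)
  Al2O3: 284.7·0.003000 + 223.4·0.9960 = 223.4 t (target 223.4 t)
  MgO: 110.5·0.3146 = 34.76 t (target 34.76 t)
  TiO2: 222.9·0.9899 = 220.6 t (target 220.6 t)
  SiO2: 110.5·0.6358 + 284.7·0.9950 + 167.9·0.3246 = 408.0 t (target 408.0 t)
Glass-mass closure: net batch after ignition = 1000 t (oxide target masses add up to 1000 t; with the basis standing at 1000 t — rounding explains the deltas).
Summing the batch: Σ batch = 1009 t; ignition loss, Σ(batch × LOI) = 9.363 t; as yield: glass ÷ batch → 99.07%.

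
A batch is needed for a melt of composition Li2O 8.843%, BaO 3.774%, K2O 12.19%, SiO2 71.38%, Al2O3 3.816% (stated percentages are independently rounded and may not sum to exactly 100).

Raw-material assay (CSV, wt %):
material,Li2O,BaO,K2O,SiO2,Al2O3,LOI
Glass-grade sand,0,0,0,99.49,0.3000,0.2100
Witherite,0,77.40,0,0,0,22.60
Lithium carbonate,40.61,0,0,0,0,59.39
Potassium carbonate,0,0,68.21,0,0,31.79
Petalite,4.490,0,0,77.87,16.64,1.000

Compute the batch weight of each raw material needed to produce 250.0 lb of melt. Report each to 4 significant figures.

Batch per 250.0 lb melt:
  Glass-grade sand: 136.4 lb
  Witherite: 12.19 lb
  Lithium carbonate: 48.37 lb
  Potassium carbonate: 44.68 lb
  Petalite: 54.87 lb
Total batch = 296.5 lb; LOI loss = 46.52 lb; yield = 84.31%

In-progress results are printed rounded off to 4 significant figures when written out — the whole derivation runs at full float precision from first step to last — exactly one rounding goes into every reported value — derived quantities, which include five oxide percentages, net glass mass, LOI, yield, totals, are re-derived at full float precision, as given in question or answer, from the batch weights per 250.0 lb of glass.
Oxide-by-oxide targets in 250.0 lb melt:
  Li2O: 8.843% × 250.0 = 22.11 lb
  BaO: 3.774% × 250.0 = 9.435 lb
  K2O: 12.19% × 250.0 = 30.48 lb
  SiO2: 71.38% × 250.0 = 178.4 lb
  Al2O3: 3.816% × 250.0 = 9.540 lb
Oxide-by-oxide audit on the weights just shown, at the basis given (sum by sum, the targets are met given rounding of the digits):
  Li2O: 48.37·0.4061 + 54.87·0.04490 = 22.11 lb (target 22.11 lb)
  BaO: 12.19·0.7740 = 9.435 lb (target 9.435 lb)
  K2O: 44.68·0.6821 = 30.48 lb (target 30.48 lb)
  SiO2: 136.4·0.9949 + 54.87·0.7787 = 178.4 lb (target 178.4 lb)
  Al2O3: 136.4·0.003000 + 54.87·0.1664 = 9.540 lb (target 9.540 lb)
Glass-mass sanity pass: total charge less LOI = 250.0 lb (summing oxide targets gives 250.0 lb; with the basis standing at 250.0 lb — gaps are rounding artifacts).
Batch total: Σ batch = 296.5 lb; Σ batch·LOI gives LOI loss = 46.52 lb; as yield: glass ÷ batch → 84.31%.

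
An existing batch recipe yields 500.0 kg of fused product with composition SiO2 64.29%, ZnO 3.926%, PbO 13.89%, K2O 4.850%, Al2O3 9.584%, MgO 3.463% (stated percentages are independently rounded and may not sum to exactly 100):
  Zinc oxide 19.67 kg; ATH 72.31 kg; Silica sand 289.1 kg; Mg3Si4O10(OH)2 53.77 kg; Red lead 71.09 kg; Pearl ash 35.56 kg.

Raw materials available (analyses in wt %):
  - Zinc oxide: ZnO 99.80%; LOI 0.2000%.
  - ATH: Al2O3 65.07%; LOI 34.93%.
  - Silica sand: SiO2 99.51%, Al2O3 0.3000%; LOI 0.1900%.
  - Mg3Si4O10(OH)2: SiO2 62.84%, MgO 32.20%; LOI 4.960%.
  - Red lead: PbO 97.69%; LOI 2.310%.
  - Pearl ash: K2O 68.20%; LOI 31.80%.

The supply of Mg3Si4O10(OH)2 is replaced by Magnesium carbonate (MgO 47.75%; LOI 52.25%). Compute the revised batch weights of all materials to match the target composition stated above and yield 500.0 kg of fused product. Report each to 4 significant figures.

Revised batch per 500.0 kg fused product:
  Zinc oxide: 19.67 kg
  ATH: 72.15 kg
  Silica sand: 323.0 kg
  Magnesium carbonate: 36.26 kg
  Red lead: 71.09 kg
  Pearl ash: 35.56 kg
Total batch = 557.7 kg; LOI loss = 57.75 kg

The intermediate values are displayed (rounded to 4 significant digits) in the working. Every computation carries exact precision from first step to last — a single rounding completes each reported result; derived quantities are rebuilt at full float precision (LOI, the yield, six oxide percentages, totals, glass mass) from the weighed amounts per 500.0 kg of glass as given in either problem or answer.
The oxide mass targets at 500.0 kg fused product:
  SiO2: 64.29% × 500.0 = 321.5 kg
  ZnO: 3.926% × 500.0 = 19.63 kg
  PbO: 13.89% × 500.0 = 69.45 kg
  K2O: 4.850% × 500.0 = 24.25 kg
  Al2O3: 9.584% × 500.0 = 47.92 kg
  MgO: 3.463% × 500.0 = 17.32 kg
Mass-balance tally per oxide with the batch weights as given, relative to the basis at hand (every target is met by its sum modulo rounding of the values):
  SiO2: 323.0·0.9951 = 321.4 kg (target 321.5 kg)
  ZnO: 19.67·0.9980 = 19.63 kg (target 19.63 kg)
  PbO: 71.09·0.9769 = 69.45 kg (target 69.45 kg)
  K2O: 35.56·0.6820 = 24.25 kg (target 24.25 kg)
  Al2O3: 72.15·0.6507 + 323.0·0.003000 = 47.92 kg (target 47.92 kg)
  MgO: 36.26·0.4775 = 17.31 kg (target 17.32 kg)
The glass-mass cross-check: whole batch net of LOI = 500.0 kg (the targets, summed, come to 500.0 kg; with the basis standing at 500.0 kg — deltas are rounding alone).
Batch grand total — Σ batch = 557.7 kg; LOI removed, Σ of batch·LOI: 57.75 kg; yield = glass ÷ total batch = 89.65%.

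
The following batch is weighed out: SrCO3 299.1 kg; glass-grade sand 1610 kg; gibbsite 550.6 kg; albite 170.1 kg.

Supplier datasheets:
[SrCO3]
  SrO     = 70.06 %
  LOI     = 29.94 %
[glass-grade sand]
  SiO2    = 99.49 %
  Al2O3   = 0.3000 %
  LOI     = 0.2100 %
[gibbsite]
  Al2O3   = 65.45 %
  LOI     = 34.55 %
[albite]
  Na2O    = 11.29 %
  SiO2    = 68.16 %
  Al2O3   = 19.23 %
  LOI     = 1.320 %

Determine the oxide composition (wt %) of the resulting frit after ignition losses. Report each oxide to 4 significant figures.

Glass mass = 2344 kg (batch 2630 − LOI 285.4).
Composition: SrO 8.938%, Na2O 0.8192%, SiO2 73.27%, Al2O3 16.97%

All internal work keeps full float precision through every step — intermediates are shown, rounded to four significant figures, within the worked lines — each reported figure is rounded just once; derived quantities, which include ignition loss, the four compositions, glass mass, yield, totals, are computed in full float precision, as quoted within the question or the answer, using the weight values for 2344 kg of glass.
Per-oxide mass from batch:
  SrO: 299.1·0.7006 = 209.5 kg
  Na2O: 170.1·0.1129 = 19.20 kg
  SiO2: 1610·0.9949 + 170.1·0.6816 = 1718 kg
  Al2O3: 1610·0.003000 + 550.6·0.6545 + 170.1·0.1923 = 397.9 kg
LOI: 299.1·0.2994 + 1610·0.002100 + 550.6·0.3455 + 170.1·0.01320 = 285.4 kg
batch − LOI leaves glass = 2630 − 285.4 = 2344 kg (matching Σ of the oxides)
each oxide over glass, ×100, is wt %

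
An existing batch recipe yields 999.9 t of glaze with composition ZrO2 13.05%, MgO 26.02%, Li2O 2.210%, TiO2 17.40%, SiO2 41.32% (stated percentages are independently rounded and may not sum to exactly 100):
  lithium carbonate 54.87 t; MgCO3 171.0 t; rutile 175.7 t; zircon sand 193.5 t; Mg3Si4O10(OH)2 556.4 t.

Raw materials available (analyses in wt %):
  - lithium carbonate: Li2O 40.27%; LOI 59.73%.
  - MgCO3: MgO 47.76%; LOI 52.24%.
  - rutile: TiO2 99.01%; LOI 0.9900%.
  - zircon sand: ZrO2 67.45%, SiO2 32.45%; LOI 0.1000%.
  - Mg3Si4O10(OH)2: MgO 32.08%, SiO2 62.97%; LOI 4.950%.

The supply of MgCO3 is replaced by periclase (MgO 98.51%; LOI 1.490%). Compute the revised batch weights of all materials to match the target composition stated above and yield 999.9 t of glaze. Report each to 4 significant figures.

Every computation keeps full precision from first step to last — in-progress results are printed rounded off to 4 significant digits when written out; every reported figure sees exactly one rounding. All derived quantities are recomputed in exact precision (yield, ignition loss, net glass mass, five oxide percentages, the totals) from the batch weights on 999.9 t of glass, precisely as stated by question or answer.
Target masses of each oxide per 999.9 t glaze:
  ZrO2: 13.05% × 999.9 = 130.5 t
  MgO: 26.02% × 999.9 = 260.2 t
  Li2O: 2.210% × 999.9 = 22.10 t
  TiO2: 17.40% × 999.9 = 174.0 t
  SiO2: 41.32% × 999.9 = 413.2 t
Checking each oxide sum working from each reported weight, against the basis in use (each sum matches its target mass given rounding of the digits):
  ZrO2: 193.5·0.6745 = 130.5 t (target 130.5 t)
  MgO: 82.91·0.9851 + 556.4·0.3208 = 260.2 t (target 260.2 t)
  Li2O: 54.87·0.4027 = 22.10 t (target 22.10 t)
  TiO2: 175.7·0.9901 = 174.0 t (target 174.0 t)
  SiO2: 193.5·0.3245 + 556.4·0.6297 = 413.2 t (target 413.2 t)
Glass-mass closure: total batch − LOI = 999.9 t (targets for the oxides total 999.9 t; with the basis standing at 999.9 t — any gap is answer rounding).
Whole-batch sum: Σ batch = 1063 t; LOI removed, Σ of batch·LOI: 63.48 t; as yield: glass ÷ batch → 94.03%.

Revised batch per 999.9 t glaze:
  lithium carbonate: 54.87 t
  periclase: 82.91 t
  rutile: 175.7 t
  zircon sand: 193.5 t
  Mg3Si4O10(OH)2: 556.4 t
Total batch = 1063 t; LOI loss = 63.48 t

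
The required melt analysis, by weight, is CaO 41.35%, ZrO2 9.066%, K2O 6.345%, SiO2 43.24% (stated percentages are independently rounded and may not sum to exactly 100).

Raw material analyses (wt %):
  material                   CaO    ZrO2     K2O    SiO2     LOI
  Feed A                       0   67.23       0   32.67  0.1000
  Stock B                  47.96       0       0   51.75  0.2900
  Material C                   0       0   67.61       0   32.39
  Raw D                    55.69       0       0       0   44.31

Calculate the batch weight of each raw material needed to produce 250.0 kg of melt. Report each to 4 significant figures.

Batch per 250.0 kg melt:
  Feed A: 33.71 kg
  Stock B: 187.6 kg
  Material C: 23.46 kg
  Raw D: 24.06 kg
Total batch = 268.8 kg; LOI loss = 18.84 kg; yield = 92.99%

Every computation runs at full precision all the way through; intermediates are shown rounded to four significant digits on the page; each reported result includes exactly one rounding — all derived quantities, including yield, glass mass, the totals, the four compositions, LOI, are recomputed from the weighed amounts per 250.0 kg of glass at full float precision, exactly as shown in the problem or the answer.
The oxide mass targets at 250.0 kg melt:
  CaO: 41.35% × 250.0 = 103.4 kg
  ZrO2: 9.066% × 250.0 = 22.66 kg
  K2O: 6.345% × 250.0 = 15.86 kg
  SiO2: 43.24% × 250.0 = 108.1 kg
Sums-versus-targets review with the batch weights as given, for the quoted basis mass (every target is met by its sum exact up to rounding of places):
  CaO: 187.6·0.4796 + 24.06·0.5569 = 103.4 kg (target 103.4 kg)
  ZrO2: 33.71·0.6723 = 22.66 kg (target 22.66 kg)
  K2O: 23.46·0.6761 = 15.86 kg (target 15.86 kg)
  SiO2: 33.71·0.3267 + 187.6·0.5175 = 108.1 kg (target 108.1 kg)
Glass mass check: net batch after ignition = 250.0 kg (oxide target masses add up to 250.0 kg; against the stated basis, 250.0 kg — rounding explains the deltas).
Batch grand total — Σ batch = 268.8 kg; the LOI term Σ batch·LOI equals 18.84 kg; the yield ratio, glass ÷ batch: 92.99%.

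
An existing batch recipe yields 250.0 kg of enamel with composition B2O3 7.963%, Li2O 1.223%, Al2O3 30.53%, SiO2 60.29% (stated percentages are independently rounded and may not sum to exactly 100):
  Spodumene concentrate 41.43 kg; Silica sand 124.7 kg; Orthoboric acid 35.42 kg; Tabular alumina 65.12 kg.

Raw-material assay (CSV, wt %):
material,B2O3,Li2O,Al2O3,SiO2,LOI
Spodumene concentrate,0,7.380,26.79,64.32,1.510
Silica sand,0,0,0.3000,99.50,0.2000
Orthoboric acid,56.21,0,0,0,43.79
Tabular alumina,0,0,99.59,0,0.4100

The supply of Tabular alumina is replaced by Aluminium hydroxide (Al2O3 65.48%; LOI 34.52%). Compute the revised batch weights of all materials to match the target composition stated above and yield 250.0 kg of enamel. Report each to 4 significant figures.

All arithmetic runs at exact precision from first step to last; mid-chain values are shown rounded to 4 significant figures as written — each reported figure takes exactly one rounding. All derived quantities are computed from the weighed amounts per 250.0 kg of glass at full float precision (the four compositions, yield, the totals, glass mass, ignition loss), exactly as printed in question or answer.
Target masses of each oxide per 250.0 kg enamel:
  B2O3: 7.963% × 250.0 = 19.91 kg
  Li2O: 1.223% × 250.0 = 3.058 kg
  Al2O3: 30.53% × 250.0 = 76.32 kg
  SiO2: 60.29% × 250.0 = 150.7 kg
Mass-balance tally per oxide with the batch weights as given, relative to the basis at hand (delivered sums recover each target up to rounding of the answer):
  B2O3: 35.42·0.5621 = 19.91 kg (target 19.91 kg)
  Li2O: 41.43·0.07380 = 3.058 kg (target 3.058 kg)
  Al2O3: 41.43·0.2679 + 124.7·0.003000 + 99.04·0.6548 = 76.32 kg (target 76.32 kg)
  SiO2: 41.43·0.6432 + 124.7·0.9950 = 150.7 kg (target 150.7 kg)
Glass-mass sanity pass: batch total minus LOI = 250.0 kg (per-oxide target masses sum to 250.0 kg; with the basis standing at 250.0 kg — gaps are rounding artifacts).
Batch total: Σ batch = 300.6 kg; loss to ignition Σ batch·LOI = 50.57 kg; yield = glass ÷ total batch = 83.18%.

Revised batch per 250.0 kg enamel:
  Spodumene concentrate: 41.43 kg
  Silica sand: 124.7 kg
  Orthoboric acid: 35.42 kg
  Aluminium hydroxide: 99.04 kg
Total batch = 300.6 kg; LOI loss = 50.57 kg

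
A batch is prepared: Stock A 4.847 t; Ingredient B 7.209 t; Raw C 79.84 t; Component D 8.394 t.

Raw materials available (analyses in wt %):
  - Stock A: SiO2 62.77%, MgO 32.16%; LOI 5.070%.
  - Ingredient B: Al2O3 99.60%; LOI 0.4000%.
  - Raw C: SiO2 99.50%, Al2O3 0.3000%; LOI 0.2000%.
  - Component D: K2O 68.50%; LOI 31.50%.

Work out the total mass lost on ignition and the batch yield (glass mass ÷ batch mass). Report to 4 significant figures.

LOI loss = 3.078 t; glass = 97.21 t; yield = 96.93%

The intermediate values are shown (rounded to four significant digits) alongside each step. Full float precision is maintained through every step; exactly one rounding is applied to each reported figure. The derived quantities (the totals, four oxide percentages, yield, glass mass, ignition loss) are recomputed from the weighed amounts per 97.21 t of glass at full precision, as quoted within the question or the answer.
Ignition loss by material:
  Stock A: 4.847 × 0.05070 = 0.2457 t
  Ingredient B: 7.209 × 0.004000 = 0.02884 t
  Raw C: 79.84 × 0.002000 = 0.1597 t
  Component D: 8.394 × 0.3150 = 2.644 t
Total LOI = 3.078 t
Glass = batch − LOI = 100.3 − 3.078 = 97.21 t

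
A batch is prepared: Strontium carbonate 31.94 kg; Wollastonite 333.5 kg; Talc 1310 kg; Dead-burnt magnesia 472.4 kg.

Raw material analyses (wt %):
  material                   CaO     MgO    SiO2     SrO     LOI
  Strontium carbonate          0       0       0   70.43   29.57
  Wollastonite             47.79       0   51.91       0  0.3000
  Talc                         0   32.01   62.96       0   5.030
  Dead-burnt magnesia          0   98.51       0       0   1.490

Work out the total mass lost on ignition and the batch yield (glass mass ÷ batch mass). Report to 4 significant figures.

Every computation carries full float precision in every operation — mid-chain values are printed (rounded to four significant digits) across the worked steps; exactly one rounding lands on every reported result — all derived quantities, including glass mass, totals, yield, LOI, four oxide percentages, are computed from the weighed amounts on 2064 kg of glass in full precision, as written in the problem or the answer.
Ignition loss by material:
  Strontium carbonate: 31.94 × 0.2957 = 9.445 kg
  Wollastonite: 333.5 × 0.003000 = 1.000 kg
  Talc: 1310 × 0.05030 = 65.89 kg
  Dead-burnt magnesia: 472.4 × 0.01490 = 7.039 kg
Total LOI = 83.38 kg
Glass = batch − LOI = 2148 − 83.38 = 2064 kg

LOI loss = 83.38 kg; glass = 2064 kg; yield = 96.12%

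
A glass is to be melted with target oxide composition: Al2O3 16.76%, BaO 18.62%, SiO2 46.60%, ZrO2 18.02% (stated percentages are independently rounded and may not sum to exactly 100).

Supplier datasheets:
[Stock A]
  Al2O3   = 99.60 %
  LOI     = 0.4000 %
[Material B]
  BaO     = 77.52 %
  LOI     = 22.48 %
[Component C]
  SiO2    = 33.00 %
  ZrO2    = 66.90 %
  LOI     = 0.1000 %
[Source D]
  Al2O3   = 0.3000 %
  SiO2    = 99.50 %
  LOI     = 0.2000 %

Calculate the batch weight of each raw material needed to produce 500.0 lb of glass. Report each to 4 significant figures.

The working math maintains full precision in all steps; mid-chain values are printed, rounded to four significant figures, on the page; every reported figure is rounded once only; derived quantities (ignition loss, four oxide percentages, yield, net glass mass, totals) are re-derived using the weight values at 500.0 lb of glass at exact precision, as quoted within the question or the answer.
The oxide mass targets at 500.0 lb glass:
  Al2O3: 16.76% × 500.0 = 83.80 lb
  BaO: 18.62% × 500.0 = 93.10 lb
  SiO2: 46.60% × 500.0 = 233.0 lb
  ZrO2: 18.02% × 500.0 = 90.10 lb
Checking each oxide sum using the reported weights, under the basis named above (target by target, the sums agree up to rounding of the answer):
  Al2O3: 83.57·0.9960 + 189.5·0.003000 = 83.80 lb (target 83.80 lb)
  BaO: 120.1·0.7752 = 93.10 lb (target 93.10 lb)
  SiO2: 134.7·0.3300 + 189.5·0.9950 = 233.0 lb (target 233.0 lb)
  ZrO2: 134.7·0.6690 = 90.11 lb (target 90.10 lb)
The glass-mass cross-check: batch total minus LOI = 500.0 lb (per-oxide target masses sum to 500.0 lb; basis as stated: 500.0 lb — differing by rounding only).
Batch total: Σ batch = 527.9 lb; LOI removed, Σ of batch·LOI: 27.85 lb; yield, glass over the total, = 94.72%.

Batch per 500.0 lb glass:
  Stock A: 83.57 lb
  Material B: 120.1 lb
  Component C: 134.7 lb
  Source D: 189.5 lb
Total batch = 527.9 lb; LOI loss = 27.85 lb; yield = 94.72%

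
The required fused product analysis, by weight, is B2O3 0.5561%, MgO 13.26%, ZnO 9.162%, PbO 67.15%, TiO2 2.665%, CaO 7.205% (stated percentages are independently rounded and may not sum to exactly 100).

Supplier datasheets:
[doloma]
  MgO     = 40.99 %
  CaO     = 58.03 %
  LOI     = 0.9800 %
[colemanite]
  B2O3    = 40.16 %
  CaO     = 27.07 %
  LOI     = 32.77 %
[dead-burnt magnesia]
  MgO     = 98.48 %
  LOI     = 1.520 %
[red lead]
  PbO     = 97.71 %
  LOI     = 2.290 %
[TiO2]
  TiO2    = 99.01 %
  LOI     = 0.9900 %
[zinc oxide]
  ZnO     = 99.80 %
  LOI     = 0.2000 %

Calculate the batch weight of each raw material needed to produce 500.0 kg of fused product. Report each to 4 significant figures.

Values along the way are printed rounded off to 4 significant figures when written out. The working math carries exact precision all the way through. A single rounding produces each reported number; the derived quantities are recomputed in full precision (yield, six oxide percentages, totals, net glass mass, LOI) from the batch weights at 500.0 kg of glass, as written in question or answer.
Target masses of each oxide per 500.0 kg fused product:
  B2O3: 0.5561% × 500.0 = 2.780 kg
  MgO: 13.26% × 500.0 = 66.30 kg
  ZnO: 9.162% × 500.0 = 45.81 kg
  PbO: 67.15% × 500.0 = 335.8 kg
  TiO2: 2.665% × 500.0 = 13.32 kg
  CaO: 7.205% × 500.0 = 36.02 kg
Verifying the oxide balance with the batch weights as given, at the basis given (delivered sums recover each target inside rounding margins):
  B2O3: 6.924·0.4016 = 2.781 kg (target 2.780 kg)
  MgO: 58.85·0.4099 + 42.83·0.9848 = 66.30 kg (target 66.30 kg)
  ZnO: 45.90·0.9980 = 45.81 kg (target 45.81 kg)
  PbO: 343.6·0.9771 = 335.7 kg (target 335.8 kg)
  TiO2: 13.46·0.9901 = 13.33 kg (target 13.32 kg)
  CaO: 58.85·0.5803 + 6.924·0.2707 = 36.02 kg (target 36.02 kg)
Mass balance on the glass: whole batch net of LOI = 500.0 kg (targets for the oxides total 500.0 kg; with the basis standing at 500.0 kg — deltas are rounding alone).
Whole-batch sum: Σ batch = 511.6 kg; ignition loss, Σ(batch × LOI) = 11.59 kg; as yield: glass ÷ batch → 97.73%.

Batch per 500.0 kg fused product:
  doloma: 58.85 kg
  colemanite: 6.924 kg
  dead-burnt magnesia: 42.83 kg
  red lead: 343.6 kg
  TiO2: 13.46 kg
  zinc oxide: 45.90 kg
Total batch = 511.6 kg; LOI loss = 11.59 kg; yield = 97.73%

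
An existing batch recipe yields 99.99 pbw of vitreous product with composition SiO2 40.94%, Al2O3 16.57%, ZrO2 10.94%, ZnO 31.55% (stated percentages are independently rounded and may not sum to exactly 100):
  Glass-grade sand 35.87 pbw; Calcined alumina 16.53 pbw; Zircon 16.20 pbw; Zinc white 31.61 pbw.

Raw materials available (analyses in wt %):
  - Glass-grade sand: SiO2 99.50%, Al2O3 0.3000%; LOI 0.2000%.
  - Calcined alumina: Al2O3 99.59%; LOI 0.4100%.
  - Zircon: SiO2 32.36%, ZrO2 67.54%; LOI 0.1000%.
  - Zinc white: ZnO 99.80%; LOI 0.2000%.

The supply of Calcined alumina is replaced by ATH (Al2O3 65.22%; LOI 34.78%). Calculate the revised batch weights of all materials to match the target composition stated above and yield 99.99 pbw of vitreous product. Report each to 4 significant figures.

Revised batch per 99.99 pbw vitreous product:
  Glass-grade sand: 35.87 pbw
  ATH: 25.24 pbw
  Zircon: 16.20 pbw
  Zinc white: 31.61 pbw
Total batch = 108.9 pbw; LOI loss = 8.930 pbw

All internal work carries full precision through the solve — in-progress results are shown with 4-significant-digit rounding on the page; every reported number carries a single rounding; all derived quantities, which include totals, glass mass, four oxide percentages, yield, ignition loss, are re-derived in full float precision, exactly as shown in either problem or answer, from the weighed amounts on 99.99 pbw of glass.
The oxide mass targets at 99.99 pbw vitreous product:
  SiO2: 40.94% × 99.99 = 40.94 pbw
  Al2O3: 16.57% × 99.99 = 16.57 pbw
  ZrO2: 10.94% × 99.99 = 10.94 pbw
  ZnO: 31.55% × 99.99 = 31.55 pbw
Sums-versus-targets review on the weights just shown, relative to the basis at hand (each sum matches its target mass within answer rounding):
  SiO2: 35.87·0.9950 + 16.20·0.3236 = 40.93 pbw (target 40.94 pbw)
  Al2O3: 35.87·0.003000 + 25.24·0.6522 = 16.57 pbw (target 16.57 pbw)
  ZrO2: 16.20·0.6754 = 10.94 pbw (target 10.94 pbw)
  ZnO: 31.61·0.9980 = 31.55 pbw (target 31.55 pbw)
Glass-mass closure: total batch − LOI = 99.99 pbw (the Σ of target masses is 99.99 pbw; basis as stated: 99.99 pbw — any gap is answer rounding).
Adding the batch up: Σ batch = 108.9 pbw; Σ batch·LOI gives LOI loss = 8.930 pbw; glass ÷ batch gives a yield of 91.80%.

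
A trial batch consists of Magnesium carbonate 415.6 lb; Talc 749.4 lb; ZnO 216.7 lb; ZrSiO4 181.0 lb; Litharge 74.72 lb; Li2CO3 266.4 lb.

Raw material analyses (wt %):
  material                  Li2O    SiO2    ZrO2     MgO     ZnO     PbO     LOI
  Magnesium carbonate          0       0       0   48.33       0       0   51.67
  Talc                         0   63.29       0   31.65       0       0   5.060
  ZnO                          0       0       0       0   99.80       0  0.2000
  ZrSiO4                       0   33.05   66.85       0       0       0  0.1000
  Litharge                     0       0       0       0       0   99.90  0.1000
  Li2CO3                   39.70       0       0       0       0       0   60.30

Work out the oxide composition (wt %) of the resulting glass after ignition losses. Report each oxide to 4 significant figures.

Intermediates are displayed rounded to 4 significant figures in the printout. All arithmetic carries exact precision from start to finish — a single rounding yields every reported figure — the derived quantities, including the six compositions, the totals, yield, LOI, net glass mass, are computed from the weighed amounts on 1490 lb of glass in exact precision as quoted within the question or the answer.
Delivered oxide masses:
  Li2O: 266.4·0.3970 = 105.8 lb
  SiO2: 749.4·0.6329 + 181.0·0.3305 = 534.1 lb
  ZrO2: 181.0·0.6685 = 121.0 lb
  MgO: 415.6·0.4833 + 749.4·0.3165 = 438.0 lb
  ZnO: 216.7·0.9980 = 216.3 lb
  PbO: 74.72·0.9990 = 74.65 lb
LOI: 415.6·0.5167 + 749.4·0.05060 + 216.7·0.002000 + 181.0·0.001000 + 74.72·0.001000 + 266.4·0.6030 = 414.0 lb
Resulting glass, batch − LOI: 1904 − 414.0 = 1490 lb (= the summed oxide contributions)
wt %: oxide over glass, times 100

Glass mass = 1490 lb (batch 1904 − LOI 414.0).
Composition: Li2O 7.099%, SiO2 35.85%, ZrO2 8.122%, MgO 29.40%, ZnO 14.52%, PbO 5.010%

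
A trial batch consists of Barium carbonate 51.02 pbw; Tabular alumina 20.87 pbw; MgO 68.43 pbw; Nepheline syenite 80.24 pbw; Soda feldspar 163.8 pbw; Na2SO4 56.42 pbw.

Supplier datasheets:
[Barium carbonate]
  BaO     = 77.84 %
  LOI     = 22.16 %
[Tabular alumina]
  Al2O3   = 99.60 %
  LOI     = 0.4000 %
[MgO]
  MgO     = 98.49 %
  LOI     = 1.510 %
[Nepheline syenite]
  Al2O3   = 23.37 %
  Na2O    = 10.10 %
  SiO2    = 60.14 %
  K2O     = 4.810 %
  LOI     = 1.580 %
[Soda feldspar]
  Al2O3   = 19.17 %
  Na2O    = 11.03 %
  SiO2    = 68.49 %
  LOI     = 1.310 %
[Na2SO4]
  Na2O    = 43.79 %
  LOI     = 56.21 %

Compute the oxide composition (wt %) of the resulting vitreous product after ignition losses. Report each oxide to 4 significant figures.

Glass mass = 393.2 pbw (batch 440.8 − LOI 47.55).
Composition: Al2O3 18.04%, Na2O 12.94%, BaO 10.10%, MgO 17.14%, SiO2 40.80%, K2O 0.9815%

The intermediate values are shown, with 4-significant-figure rounding, in the working. Every computation runs at exact precision in all steps; each reported number is rounded a single time. Derived quantities (the totals, net glass mass, six oxide percentages, yield, LOI) are computed starting from the weights for 393.2 pbw of glass at exact precision, exactly as printed in the problem or answer text.
Mass of each oxide from the mix:
  Al2O3: 20.87·0.9960 + 80.24·0.2337 + 163.8·0.1917 = 70.94 pbw
  Na2O: 80.24·0.1010 + 163.8·0.1103 + 56.42·0.4379 = 50.88 pbw
  BaO: 51.02·0.7784 = 39.71 pbw
  MgO: 68.43·0.9849 = 67.40 pbw
  SiO2: 80.24·0.6014 + 163.8·0.6849 = 160.4 pbw
  K2O: 80.24·0.04810 = 3.860 pbw
LOI: 51.02·0.2216 + 20.87·0.004000 + 68.43·0.01510 + 80.24·0.01580 + 163.8·0.01310 + 56.42·0.5621 = 47.55 pbw
Glass mass = batch − LOI = 440.8 − 47.55 = 393.2 pbw (= Σ oxide masses)
wt % = 100 × oxide mass / glass mass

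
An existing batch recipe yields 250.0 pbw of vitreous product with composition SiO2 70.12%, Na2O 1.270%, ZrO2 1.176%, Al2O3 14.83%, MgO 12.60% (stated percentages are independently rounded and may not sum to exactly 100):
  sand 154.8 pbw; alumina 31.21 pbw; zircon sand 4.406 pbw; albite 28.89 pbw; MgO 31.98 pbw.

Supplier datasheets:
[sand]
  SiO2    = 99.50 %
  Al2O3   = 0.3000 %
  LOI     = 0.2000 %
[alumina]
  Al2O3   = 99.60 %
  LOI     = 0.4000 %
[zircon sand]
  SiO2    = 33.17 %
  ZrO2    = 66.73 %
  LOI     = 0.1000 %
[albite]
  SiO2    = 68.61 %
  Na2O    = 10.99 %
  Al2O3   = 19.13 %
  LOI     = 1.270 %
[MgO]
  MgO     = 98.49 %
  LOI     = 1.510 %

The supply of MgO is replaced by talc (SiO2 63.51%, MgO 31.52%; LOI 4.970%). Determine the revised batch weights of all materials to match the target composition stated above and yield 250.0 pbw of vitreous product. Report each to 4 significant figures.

Revised batch per 250.0 pbw vitreous product:
  sand: 91.00 pbw
  alumina: 31.40 pbw
  zircon sand: 4.406 pbw
  albite: 28.89 pbw
  talc: 99.94 pbw
Total batch = 255.6 pbw; LOI loss = 5.646 pbw

Rounding to four significant digits extends to each working value as displayed; all arithmetic maintains full precision at every stage; a single rounding yields each reported figure; the derived quantities (yield, totals, net glass mass, the five compositions, ignition loss) are re-derived using the weight values on 250.0 pbw of glass in full float precision as written in the question or the answer.
Oxide-by-oxide targets in 250.0 pbw vitreous product:
  SiO2: 70.12% × 250.0 = 175.3 pbw
  Na2O: 1.270% × 250.0 = 3.175 pbw
  ZrO2: 1.176% × 250.0 = 2.940 pbw
  Al2O3: 14.83% × 250.0 = 37.08 pbw
  MgO: 12.60% × 250.0 = 31.50 pbw
Oxide-by-oxide audit applying the batch weights above, per the basis as stated (sums match the target masses up to rounding of the answer):
  SiO2: 91.00·0.9950 + 4.406·0.3317 + 28.89·0.6861 + 99.94·0.6351 = 175.3 pbw (target 175.3 pbw)
  Na2O: 28.89·0.1099 = 3.175 pbw (target 3.175 pbw)
  ZrO2: 4.406·0.6673 = 2.940 pbw (target 2.940 pbw)
  Al2O3: 91.00·0.003000 + 31.40·0.9960 + 28.89·0.1913 = 37.07 pbw (target 37.08 pbw)
  MgO: 99.94·0.3152 = 31.50 pbw (target 31.50 pbw)
Consistency of the glass mass: batch Σ − ignition loss = 250.0 pbw (summing oxide targets gives 250.0 pbw; stated basis 250.0 pbw — gaps are rounding artifacts).
Adding the batch up: Σ batch = 255.6 pbw; LOI removed, Σ of batch·LOI: 5.646 pbw; glass ÷ batch gives a yield of 97.79%.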